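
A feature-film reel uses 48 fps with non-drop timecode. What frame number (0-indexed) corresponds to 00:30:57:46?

Total seconds to the label: (0 × 3600 + 30 × 60 + 57) = 1857.
Frame index = 1857 × 48 + 46 = 89182.

89182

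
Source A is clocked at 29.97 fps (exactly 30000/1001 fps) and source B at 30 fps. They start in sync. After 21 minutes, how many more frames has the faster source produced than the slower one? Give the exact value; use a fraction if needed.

21 min = 1260 s.
A emits 30000/1001 × 1260 = 5400000/143 frames; B emits 30 × 1260 = 37800.
Difference = 5400/143 frames (≈ 37.7622); B is ahead of A.

5400/143 frames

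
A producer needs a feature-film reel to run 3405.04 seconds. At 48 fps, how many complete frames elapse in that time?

163441 frames

Frames = 3405.04 × 48 = 4086048/25 ≈ 163441.9200.
Complete frames: 163441.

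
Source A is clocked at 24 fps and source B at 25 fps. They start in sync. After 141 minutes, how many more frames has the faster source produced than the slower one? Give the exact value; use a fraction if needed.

8460 frames

141 min = 8460 s.
A emits 24 × 8460 = 203040 frames; B emits 25 × 8460 = 211500.
Difference = 8460 frames; B is ahead of A.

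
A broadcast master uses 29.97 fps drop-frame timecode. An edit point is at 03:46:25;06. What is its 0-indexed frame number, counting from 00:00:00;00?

407148

As if non-drop at 30 labels/s: (3 × 3600 + 46 × 60 + 25) × 30 + 6 = 407556.
Minute boundaries passed: 226; those not divisible by 10: 226 − 22 = 204; dropped labels = 2 × 204 = 408.
Actual frame index = 407556 − 408 = 407148.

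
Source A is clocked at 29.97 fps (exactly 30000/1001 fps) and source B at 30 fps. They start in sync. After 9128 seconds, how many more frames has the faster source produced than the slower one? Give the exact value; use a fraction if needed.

39120/143 frames

A emits 30000/1001 × 9128 = 39120000/143 frames; B emits 30 × 9128 = 273840.
Difference = 39120/143 frames (≈ 273.5664); B is ahead of A.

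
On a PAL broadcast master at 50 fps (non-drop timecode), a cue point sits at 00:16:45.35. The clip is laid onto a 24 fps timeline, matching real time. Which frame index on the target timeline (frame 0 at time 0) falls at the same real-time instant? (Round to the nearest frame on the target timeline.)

frame 24137

Source frame index: (0×3600 + 16×60 + 45) × 50 + 35 = 50285.
Real time: 50285 / (50) = 10057/10 s.
Target frame: (10057/10) × (24) = 120684/5 ≈ 24136.800 → 24137.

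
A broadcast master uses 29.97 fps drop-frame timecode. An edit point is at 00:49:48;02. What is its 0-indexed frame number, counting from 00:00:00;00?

89552

Complete 10-minute blocks: 4, each 17982 frames → 71928.
Remaining 9 whole minutes in the current block: 1800 + 8 × 1798 = 16184 frames.
Within the current minute: 48 × 30 + 2 − 2 = 1440 (labels ;00/;01 skipped at this minute). Total = 71928 + 16184 + 1440 = 89552.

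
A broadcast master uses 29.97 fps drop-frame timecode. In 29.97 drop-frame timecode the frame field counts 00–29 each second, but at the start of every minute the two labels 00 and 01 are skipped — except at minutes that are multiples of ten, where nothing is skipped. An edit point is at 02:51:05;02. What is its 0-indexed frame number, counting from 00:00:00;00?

Complete 10-minute blocks: 17, each 17982 frames → 305694.
Remaining 1 whole minute in the current block: 1800 + 0 × 1798 = 1800 frames.
Within the current minute: 5 × 30 + 2 − 2 = 150 (labels ;00/;01 skipped at this minute). Total = 305694 + 1800 + 150 = 307644.

307644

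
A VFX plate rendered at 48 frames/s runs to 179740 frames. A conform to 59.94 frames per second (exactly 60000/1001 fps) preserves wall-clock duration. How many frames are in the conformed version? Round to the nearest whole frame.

Frames at target rate = 179740 × (60000/1001) / (48) = 20425000/91 ≈ 224450.549.
Nearest whole frame: 224451.

224451 frames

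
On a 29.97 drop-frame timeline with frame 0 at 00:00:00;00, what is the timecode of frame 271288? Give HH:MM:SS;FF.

Ten DF minutes hold 17982 frames, so frame 271288 lies in block 15 (frames 269730–287711) with 1558 frames into that block.
The block's first minute is 1800 frames and the rest 1798 each; 1558 frames reaches minute 0, so 15 × 18 + 0 × 2 = 270 labels have been skipped so far.
Adding those back, label number 271288 + 270 = 271558 at 30 labels/s is 9051 s + 28 f = 2 h 30 min 51 s frame 28, i.e. 02:30:51;28.

02:30:51;28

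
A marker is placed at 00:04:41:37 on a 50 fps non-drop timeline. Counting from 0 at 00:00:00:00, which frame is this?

Total seconds to the label: (0 × 3600 + 4 × 60 + 41) = 281.
Frame index = 281 × 50 + 37 = 14087.

frame 14087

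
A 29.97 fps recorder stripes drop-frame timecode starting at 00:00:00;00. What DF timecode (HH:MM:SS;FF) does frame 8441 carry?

00:04:41;19

Each 10-minute DF block holds 10 × 60 × 30 − 9 × 2 = 17982 frames. 8441 ÷ 17982 → 0 full blocks, remainder 8441.
Within the partial block the first minute is 1800 frames and each further minute 1798, so 4 further minute boundaries passed. Total skipped labels = 18 × 0 + 2 × 4 = 8.
Non-drop label index = 8441 + 8 = 8449; at 30 labels/s that is 00:04:41:19, i.e. DF 00:04:41;19.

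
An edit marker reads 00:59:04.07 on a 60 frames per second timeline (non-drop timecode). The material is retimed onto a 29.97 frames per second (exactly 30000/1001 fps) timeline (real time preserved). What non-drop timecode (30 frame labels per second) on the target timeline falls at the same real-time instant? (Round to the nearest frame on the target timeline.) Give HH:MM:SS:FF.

Source frame index: (0×3600 + 59×60 + 4) × 60 + 7 = 212647.
Real time: 212647 / (60) = 212647/60 s.
Target frame: (212647/60) × (30000/1001) = 106323500/1001 ≈ 106217.283 → 106217.
At 30 labels/s: frame 106217 → 00:59:00:17.

00:59:00:17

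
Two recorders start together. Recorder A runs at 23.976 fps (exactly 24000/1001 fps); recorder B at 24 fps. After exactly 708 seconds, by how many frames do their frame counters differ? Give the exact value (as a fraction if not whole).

A emits 24000/1001 × 708 = 16992000/1001 frames; B emits 24 × 708 = 16992.
Difference = 16992/1001 frames (≈ 16.9750); B is ahead of A.

16992/1001 frames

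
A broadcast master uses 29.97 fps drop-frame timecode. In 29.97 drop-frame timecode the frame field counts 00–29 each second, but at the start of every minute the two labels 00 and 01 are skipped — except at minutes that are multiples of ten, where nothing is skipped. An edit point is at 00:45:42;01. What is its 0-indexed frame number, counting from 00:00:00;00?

Complete 10-minute blocks: 4, each 17982 frames → 71928.
Remaining 5 whole minutes in the current block: 1800 + 4 × 1798 = 8992 frames.
Within the current minute: 42 × 30 + 1 − 2 = 1259 (labels ;00/;01 skipped at this minute). Total = 71928 + 8992 + 1259 = 82179.

82179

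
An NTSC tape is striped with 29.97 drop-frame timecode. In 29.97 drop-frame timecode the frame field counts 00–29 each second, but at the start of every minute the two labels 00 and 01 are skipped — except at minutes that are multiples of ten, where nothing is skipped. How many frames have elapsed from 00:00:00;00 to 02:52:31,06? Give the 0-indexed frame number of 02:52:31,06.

310226

Complete 10-minute blocks: 17, each 17982 frames → 305694.
Remaining 2 whole minutes in the current block: 1800 + 1 × 1798 = 3598 frames.
Within the current minute: 31 × 30 + 6 − 2 = 934 (labels ;00/;01 skipped at this minute). Total = 305694 + 3598 + 934 = 310226.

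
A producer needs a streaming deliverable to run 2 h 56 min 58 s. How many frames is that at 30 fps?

2 h 56 min 58 s = 10618 s.
Frames = 10618 × 30 = 318540.

318540 frames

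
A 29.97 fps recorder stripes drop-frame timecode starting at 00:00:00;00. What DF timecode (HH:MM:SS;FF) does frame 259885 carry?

02:24:31;15

Ten DF minutes hold 17982 frames, so frame 259885 lies in block 14 (frames 251748–269729) with 8137 frames into that block.
The block's first minute is 1800 frames and the rest 1798 each; 8137 frames reaches minute 4, so 14 × 18 + 4 × 2 = 260 labels have been skipped so far.
Adding those back, label number 259885 + 260 = 260145 at 30 labels/s is 8671 s + 15 f = 2 h 24 min 31 s frame 15, i.e. 02:24:31;15.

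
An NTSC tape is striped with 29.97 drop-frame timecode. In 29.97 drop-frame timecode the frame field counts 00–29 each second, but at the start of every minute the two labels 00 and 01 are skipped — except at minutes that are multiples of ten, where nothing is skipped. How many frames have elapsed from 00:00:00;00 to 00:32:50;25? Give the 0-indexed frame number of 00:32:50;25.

59067

As if non-drop at 30 labels/s: (0 × 3600 + 32 × 60 + 50) × 30 + 25 = 59125.
Minute boundaries passed: 32; those not divisible by 10: 32 − 3 = 29; dropped labels = 2 × 29 = 58.
Actual frame index = 59125 − 58 = 59067.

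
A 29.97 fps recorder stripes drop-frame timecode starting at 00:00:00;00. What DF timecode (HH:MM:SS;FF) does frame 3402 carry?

00:01:53;14

Ten DF minutes hold 17982 frames, so frame 3402 lies in block 0 (frames 0–17981) with 3402 frames into that block.
The block's first minute is 1800 frames and the rest 1798 each; 3402 frames reaches minute 1, so 0 × 18 + 1 × 2 = 2 labels have been skipped so far.
Adding those back, label number 3402 + 2 = 3404 at 30 labels/s is 113 s + 14 f = 0 h 1 min 53 s frame 14, i.e. 00:01:53;14.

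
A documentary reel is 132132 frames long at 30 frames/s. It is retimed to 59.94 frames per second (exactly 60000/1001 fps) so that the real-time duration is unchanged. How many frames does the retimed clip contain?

Target frames = source frames × (target rate / source rate) = 132132 × (60000/1001)/(30) = 132132 × 2000/1001 = 264000.

264000 frames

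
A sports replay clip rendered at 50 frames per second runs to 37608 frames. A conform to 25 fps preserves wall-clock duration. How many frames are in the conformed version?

Target frames = source frames × (target rate / source rate) = 37608 × (25)/(50) = 37608 × 1/2 = 18804.

18804 frames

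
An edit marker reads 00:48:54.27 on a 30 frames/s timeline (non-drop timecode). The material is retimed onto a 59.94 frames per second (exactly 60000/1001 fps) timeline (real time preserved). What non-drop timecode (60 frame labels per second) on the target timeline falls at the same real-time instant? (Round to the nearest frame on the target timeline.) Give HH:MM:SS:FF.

Source frame index: (0×3600 + 48×60 + 54) × 30 + 27 = 88047.
Real time: 88047 / (30) = 29349/10 s.
Target frame: (29349/10) × (60000/1001) = 176094000/1001 ≈ 175918.082 → 175918.
At 60 labels/s: frame 175918 → 00:48:51:58.

00:48:51:58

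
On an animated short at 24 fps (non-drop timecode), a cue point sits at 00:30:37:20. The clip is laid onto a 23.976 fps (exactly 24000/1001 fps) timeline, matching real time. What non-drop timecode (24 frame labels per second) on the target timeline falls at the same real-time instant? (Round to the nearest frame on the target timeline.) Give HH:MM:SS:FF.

00:30:36:00

Source frame index: (0×3600 + 30×60 + 37) × 24 + 20 = 44108.
Real time: 44108 / (24) = 11027/6 s.
Target frame: (11027/6) × (24000/1001) = 44108000/1001 ≈ 44063.936 → 44064.
At 24 labels/s: frame 44064 → 00:30:36:00.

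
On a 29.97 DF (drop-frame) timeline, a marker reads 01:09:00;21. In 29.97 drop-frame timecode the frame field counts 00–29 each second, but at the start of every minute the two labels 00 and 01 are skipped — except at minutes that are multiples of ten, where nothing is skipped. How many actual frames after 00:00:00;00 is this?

Complete 10-minute blocks: 6, each 17982 frames → 107892.
Remaining 9 whole minutes in the current block: 1800 + 8 × 1798 = 16184 frames.
Within the current minute: 0 × 30 + 21 − 2 = 19 (labels ;00/;01 skipped at this minute). Total = 107892 + 16184 + 19 = 124095.

124095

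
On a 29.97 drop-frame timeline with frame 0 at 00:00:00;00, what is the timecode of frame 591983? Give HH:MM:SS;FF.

Ten DF minutes hold 17982 frames, so frame 591983 lies in block 32 (frames 575424–593405) with 16559 frames into that block.
The block's first minute is 1800 frames and the rest 1798 each; 16559 frames reaches minute 9, so 32 × 18 + 9 × 2 = 594 labels have been skipped so far.
Adding those back, label number 591983 + 594 = 592577 at 30 labels/s is 19752 s + 17 f = 5 h 29 min 12 s frame 17, i.e. 05:29:12;17.

05:29:12;17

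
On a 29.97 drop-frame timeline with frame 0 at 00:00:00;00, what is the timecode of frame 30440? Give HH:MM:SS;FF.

Ten DF minutes hold 17982 frames, so frame 30440 lies in block 1 (frames 17982–35963) with 12458 frames into that block.
The block's first minute is 1800 frames and the rest 1798 each; 12458 frames reaches minute 6, so 1 × 18 + 6 × 2 = 30 labels have been skipped so far.
Adding those back, label number 30440 + 30 = 30470 at 30 labels/s is 1015 s + 20 f = 0 h 16 min 55 s frame 20, i.e. 00:16:55;20.

00:16:55;20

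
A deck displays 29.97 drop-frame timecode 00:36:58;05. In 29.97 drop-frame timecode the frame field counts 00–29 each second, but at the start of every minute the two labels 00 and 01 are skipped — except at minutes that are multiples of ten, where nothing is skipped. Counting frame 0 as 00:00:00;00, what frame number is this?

66479

Complete 10-minute blocks: 3, each 17982 frames → 53946.
Remaining 6 whole minutes in the current block: 1800 + 5 × 1798 = 10790 frames.
Within the current minute: 58 × 30 + 5 − 2 = 1743 (labels ;00/;01 skipped at this minute). Total = 53946 + 10790 + 1743 = 66479.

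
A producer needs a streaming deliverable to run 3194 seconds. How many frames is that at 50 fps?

159700 frames

Frames = 3194 × 50 = 159700.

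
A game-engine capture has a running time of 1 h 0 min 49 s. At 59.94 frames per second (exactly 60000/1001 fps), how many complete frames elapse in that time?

218721 frames

1 h 0 min 49 s = 3649 s.
Frames = 3649 × 60000/1001 = 218940000/1001 ≈ 218721.2787.
Complete frames: 218721.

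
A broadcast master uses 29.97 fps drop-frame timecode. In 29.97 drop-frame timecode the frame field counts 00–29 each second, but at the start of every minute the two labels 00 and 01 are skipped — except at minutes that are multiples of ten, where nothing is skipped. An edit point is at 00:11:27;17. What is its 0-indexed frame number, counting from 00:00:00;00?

As if non-drop at 30 labels/s: (0 × 3600 + 11 × 60 + 27) × 30 + 17 = 20627.
Minute boundaries passed: 11; those not divisible by 10: 11 − 1 = 10; dropped labels = 2 × 10 = 20.
Actual frame index = 20627 − 20 = 20607.

20607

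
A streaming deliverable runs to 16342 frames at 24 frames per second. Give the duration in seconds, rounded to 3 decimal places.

680.917 seconds

Running time = 16342 × 1/24 = 8171/12 s ≈ 680.917 s.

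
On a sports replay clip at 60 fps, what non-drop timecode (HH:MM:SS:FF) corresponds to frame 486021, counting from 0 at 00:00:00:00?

486021 ÷ 60 = 8100 full seconds, remainder 21 frames.
8100 s = 2 h 15 min 0 s.
Timecode: 02:15:00:21.

02:15:00:21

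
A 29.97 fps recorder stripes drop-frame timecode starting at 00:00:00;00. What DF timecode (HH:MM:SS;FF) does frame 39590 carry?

00:22:01;00

Each 10-minute DF block holds 10 × 60 × 30 − 9 × 2 = 17982 frames. 39590 ÷ 17982 → 2 full blocks, remainder 3626.
Within the partial block the first minute is 1800 frames and each further minute 1798, so 2 further minute boundaries passed. Total skipped labels = 18 × 2 + 2 × 2 = 40.
Non-drop label index = 39590 + 40 = 39630; at 30 labels/s that is 00:22:01:00, i.e. DF 00:22:01;00.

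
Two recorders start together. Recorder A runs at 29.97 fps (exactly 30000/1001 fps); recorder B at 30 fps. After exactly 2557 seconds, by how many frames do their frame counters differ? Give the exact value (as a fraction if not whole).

76710/1001 frames

A emits 30000/1001 × 2557 = 76710000/1001 frames; B emits 30 × 2557 = 76710.
Difference = 76710/1001 frames (≈ 76.6334); B is ahead of A.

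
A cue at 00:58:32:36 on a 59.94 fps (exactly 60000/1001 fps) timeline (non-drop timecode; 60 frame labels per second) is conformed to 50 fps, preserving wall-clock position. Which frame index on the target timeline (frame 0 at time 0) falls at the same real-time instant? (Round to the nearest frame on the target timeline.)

frame 175806

Source frame index: (0×3600 + 58×60 + 32) × 60 + 36 = 210756.
Real time: 210756 / (60000/1001) = 17580563/5000 s.
Target frame: (17580563/5000) × (50) = 17580563/100 ≈ 175805.630 → 175806.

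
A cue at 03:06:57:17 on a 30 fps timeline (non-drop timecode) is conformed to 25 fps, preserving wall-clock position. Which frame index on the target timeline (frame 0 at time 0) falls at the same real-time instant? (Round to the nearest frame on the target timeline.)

frame 280439

Source frame index: (3×3600 + 6×60 + 57) × 30 + 17 = 336527.
Real time: 336527 / (30) = 336527/30 s.
Target frame: (336527/30) × (25) = 1682635/6 ≈ 280439.167 → 280439.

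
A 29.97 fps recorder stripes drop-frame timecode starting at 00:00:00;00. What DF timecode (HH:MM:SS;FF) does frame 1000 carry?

Each 10-minute DF block holds 10 × 60 × 30 − 9 × 2 = 17982 frames. 1000 ÷ 17982 → 0 full blocks, remainder 1000.
Within the partial block the first minute is 1800 frames and each further minute 1798, so 0 further minute boundaries passed. Total skipped labels = 18 × 0 + 2 × 0 = 0.
Non-drop label index = 1000 + 0 = 1000; at 30 labels/s that is 00:00:33:10, i.e. DF 00:00:33;10.

00:00:33;10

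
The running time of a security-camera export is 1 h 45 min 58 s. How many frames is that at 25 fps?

1 h 45 min 58 s = 6358 s.
Frames = 6358 × 25 = 158950.

158950 frames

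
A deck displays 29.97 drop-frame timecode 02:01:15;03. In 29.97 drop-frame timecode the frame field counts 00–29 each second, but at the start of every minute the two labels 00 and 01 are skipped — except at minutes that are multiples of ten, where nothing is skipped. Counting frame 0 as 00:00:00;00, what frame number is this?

218035

Complete 10-minute blocks: 12, each 17982 frames → 215784.
Remaining 1 whole minute in the current block: 1800 + 0 × 1798 = 1800 frames.
Within the current minute: 15 × 30 + 3 − 2 = 451 (labels ;00/;01 skipped at this minute). Total = 215784 + 1800 + 451 = 218035.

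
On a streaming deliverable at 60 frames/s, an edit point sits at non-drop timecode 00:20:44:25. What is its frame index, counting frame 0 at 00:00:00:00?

Total seconds to the label: (0 × 3600 + 20 × 60 + 44) = 1244.
Frame index = 1244 × 60 + 25 = 74665.

frame 74665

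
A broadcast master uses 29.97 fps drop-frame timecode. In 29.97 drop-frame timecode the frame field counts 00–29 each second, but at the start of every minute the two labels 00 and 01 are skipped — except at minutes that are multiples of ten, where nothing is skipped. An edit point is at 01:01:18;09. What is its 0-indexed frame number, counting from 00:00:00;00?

110239

Complete 10-minute blocks: 6, each 17982 frames → 107892.
Remaining 1 whole minute in the current block: 1800 + 0 × 1798 = 1800 frames.
Within the current minute: 18 × 30 + 9 − 2 = 547 (labels ;00/;01 skipped at this minute). Total = 107892 + 1800 + 547 = 110239.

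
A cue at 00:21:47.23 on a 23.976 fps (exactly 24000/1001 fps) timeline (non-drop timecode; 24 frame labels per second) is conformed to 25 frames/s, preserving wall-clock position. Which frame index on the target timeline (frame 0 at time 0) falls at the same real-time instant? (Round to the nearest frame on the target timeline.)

Source frame index: (0×3600 + 21×60 + 47) × 24 + 23 = 31391.
Real time: 31391 / (24000/1001) = 31422391/24000 s.
Target frame: (31422391/24000) × (25) = 31422391/960 ≈ 32731.657 → 32732.

frame 32732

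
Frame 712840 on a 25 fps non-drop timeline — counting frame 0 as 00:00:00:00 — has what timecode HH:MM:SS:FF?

07:55:13:15

712840 ÷ 25 = 28513 full seconds, remainder 15 frames.
28513 s = 7 h 55 min 13 s.
Timecode: 07:55:13:15.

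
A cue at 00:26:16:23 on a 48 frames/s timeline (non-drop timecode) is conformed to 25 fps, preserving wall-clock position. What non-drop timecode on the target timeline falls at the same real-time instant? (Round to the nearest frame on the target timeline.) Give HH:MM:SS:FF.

00:26:16:12

Source frame index: (0×3600 + 26×60 + 16) × 48 + 23 = 75671.
Real time: 75671 / (48) = 75671/48 s.
Target frame: (75671/48) × (25) = 1891775/48 ≈ 39411.979 → 39412.
At 25 labels/s: frame 39412 → 00:26:16:12.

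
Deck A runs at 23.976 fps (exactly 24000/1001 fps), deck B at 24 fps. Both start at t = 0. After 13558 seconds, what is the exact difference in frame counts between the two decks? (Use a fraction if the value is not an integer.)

A emits 24000/1001 × 13558 = 325392000/1001 frames; B emits 24 × 13558 = 325392.
Difference = 325392/1001 frames (≈ 325.0669); B is ahead of A.

325392/1001 frames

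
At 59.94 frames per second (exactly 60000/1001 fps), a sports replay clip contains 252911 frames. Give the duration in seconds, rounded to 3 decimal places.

Running time = 252911 × 1001/60000 = 253163911/60000 s ≈ 4219.399 s.

4219.399 seconds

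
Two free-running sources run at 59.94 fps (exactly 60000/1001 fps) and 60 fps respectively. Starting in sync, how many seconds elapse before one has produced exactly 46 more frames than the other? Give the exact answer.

23023/30 seconds

The gap grows by |60 − 60000/1001| = 60/1001 frames per second.
Time for a 46-frame gap: 46 ÷ (60/1001) = 23023/30 s.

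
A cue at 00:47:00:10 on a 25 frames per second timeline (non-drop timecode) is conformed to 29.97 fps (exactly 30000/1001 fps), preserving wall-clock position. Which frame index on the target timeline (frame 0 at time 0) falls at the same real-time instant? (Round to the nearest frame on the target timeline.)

frame 84527

Source frame index: (0×3600 + 47×60 + 0) × 25 + 10 = 70510.
Real time: 70510 / (25) = 14102/5 s.
Target frame: (14102/5) × (30000/1001) = 7692000/91 ≈ 84527.473 → 84527.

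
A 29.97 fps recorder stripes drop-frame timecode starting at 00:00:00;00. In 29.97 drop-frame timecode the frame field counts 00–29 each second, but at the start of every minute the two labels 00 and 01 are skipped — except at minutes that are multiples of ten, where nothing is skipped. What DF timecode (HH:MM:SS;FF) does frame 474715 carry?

Each 10-minute DF block holds 10 × 60 × 30 − 9 × 2 = 17982 frames. 474715 ÷ 17982 → 26 full blocks, remainder 7183.
Within the partial block the first minute is 1800 frames and each further minute 1798, so 3 further minute boundaries passed. Total skipped labels = 18 × 26 + 2 × 3 = 474.
Non-drop label index = 474715 + 474 = 475189; at 30 labels/s that is 04:23:59:19, i.e. DF 04:23:59;19.

04:23:59;19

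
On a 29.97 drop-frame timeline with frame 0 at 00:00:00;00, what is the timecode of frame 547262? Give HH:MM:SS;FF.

05:04:20;10

Ten DF minutes hold 17982 frames, so frame 547262 lies in block 30 (frames 539460–557441) with 7802 frames into that block.
The block's first minute is 1800 frames and the rest 1798 each; 7802 frames reaches minute 4, so 30 × 18 + 4 × 2 = 548 labels have been skipped so far.
Adding those back, label number 547262 + 548 = 547810 at 30 labels/s is 18260 s + 10 f = 5 h 4 min 20 s frame 10, i.e. 05:04:20;10.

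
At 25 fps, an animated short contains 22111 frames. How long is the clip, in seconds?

Running time = 22111 / (25) = 884.44 s.

884.44 seconds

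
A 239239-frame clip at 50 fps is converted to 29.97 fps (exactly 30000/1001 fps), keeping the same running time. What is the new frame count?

143400 frames

Target frames = source frames × (target rate / source rate) = 239239 × (30000/1001)/(50) = 239239 × 600/1001 = 143400.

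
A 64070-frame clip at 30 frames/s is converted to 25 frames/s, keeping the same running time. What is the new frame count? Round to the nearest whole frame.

53392 frames

Frames at target rate = 64070 × (25) / (30) = 160175/3 ≈ 53391.667.
Nearest whole frame: 53392.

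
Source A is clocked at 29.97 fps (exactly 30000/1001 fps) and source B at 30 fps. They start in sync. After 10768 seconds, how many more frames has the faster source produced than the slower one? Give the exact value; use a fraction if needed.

A emits 30000/1001 × 10768 = 323040000/1001 frames; B emits 30 × 10768 = 323040.
Difference = 323040/1001 frames (≈ 322.7173); B is ahead of A.

323040/1001 frames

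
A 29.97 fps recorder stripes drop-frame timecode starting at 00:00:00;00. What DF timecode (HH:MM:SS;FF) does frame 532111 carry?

Ten DF minutes hold 17982 frames, so frame 532111 lies in block 29 (frames 521478–539459) with 10633 frames into that block.
The block's first minute is 1800 frames and the rest 1798 each; 10633 frames reaches minute 5, so 29 × 18 + 5 × 2 = 532 labels have been skipped so far.
Adding those back, label number 532111 + 532 = 532643 at 30 labels/s is 17754 s + 23 f = 4 h 55 min 54 s frame 23, i.e. 04:55:54;23.

04:55:54;23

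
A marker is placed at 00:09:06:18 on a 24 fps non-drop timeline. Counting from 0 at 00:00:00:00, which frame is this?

frame 13122

Total seconds to the label: (0 × 3600 + 9 × 60 + 6) = 546.
Frame index = 546 × 24 + 18 = 13122.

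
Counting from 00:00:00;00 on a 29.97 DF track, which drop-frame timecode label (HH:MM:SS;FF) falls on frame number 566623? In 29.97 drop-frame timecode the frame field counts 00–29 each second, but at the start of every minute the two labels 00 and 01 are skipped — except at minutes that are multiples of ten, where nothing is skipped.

Each 10-minute DF block holds 10 × 60 × 30 − 9 × 2 = 17982 frames. 566623 ÷ 17982 → 31 full blocks, remainder 9181.
Within the partial block the first minute is 1800 frames and each further minute 1798, so 5 further minute boundaries passed. Total skipped labels = 18 × 31 + 2 × 5 = 568.
Non-drop label index = 566623 + 568 = 567191; at 30 labels/s that is 05:15:06:11, i.e. DF 05:15:06;11.

05:15:06;11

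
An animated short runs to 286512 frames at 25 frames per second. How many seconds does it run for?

11460.48 seconds

Running time = 286512 / (25) = 11460.48 s.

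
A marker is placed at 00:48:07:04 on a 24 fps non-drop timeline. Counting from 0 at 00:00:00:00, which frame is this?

Total seconds to the label: (0 × 3600 + 48 × 60 + 7) = 2887.
Frame index = 2887 × 24 + 4 = 69292.

69292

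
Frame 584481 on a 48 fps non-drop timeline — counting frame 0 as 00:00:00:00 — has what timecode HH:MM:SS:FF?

03:22:56:33

584481 ÷ 48 = 12176 full seconds, remainder 33 frames.
12176 s = 3 h 22 min 56 s.
Timecode: 03:22:56:33.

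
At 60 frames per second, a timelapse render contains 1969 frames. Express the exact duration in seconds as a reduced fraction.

Running time = 1969 ÷ (60) = 1969 × 1/60 = 1969/60 s.

1969/60 seconds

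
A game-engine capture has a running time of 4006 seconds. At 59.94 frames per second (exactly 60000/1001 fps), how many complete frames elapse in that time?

240119 frames

Frames = 4006 × 60000/1001 = 240360000/1001 ≈ 240119.8801.
Complete frames: 240119.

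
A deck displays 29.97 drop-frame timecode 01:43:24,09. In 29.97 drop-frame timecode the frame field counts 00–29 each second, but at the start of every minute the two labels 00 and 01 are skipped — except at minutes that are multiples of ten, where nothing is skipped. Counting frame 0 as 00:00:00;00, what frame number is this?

As if non-drop at 30 labels/s: (1 × 3600 + 43 × 60 + 24) × 30 + 9 = 186129.
Minute boundaries passed: 103; those not divisible by 10: 103 − 10 = 93; dropped labels = 2 × 93 = 186.
Actual frame index = 186129 − 186 = 185943.

185943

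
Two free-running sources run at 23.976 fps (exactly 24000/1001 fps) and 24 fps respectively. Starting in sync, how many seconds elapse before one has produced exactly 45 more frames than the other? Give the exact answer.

1876.875 seconds

The gap grows by |24 − 24000/1001| = 24/1001 frames per second.
Time for a 45-frame gap: 45 ÷ (24/1001) = 1876.875 s.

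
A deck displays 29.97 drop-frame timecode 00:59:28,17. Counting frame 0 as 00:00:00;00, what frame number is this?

As if non-drop at 30 labels/s: (0 × 3600 + 59 × 60 + 28) × 30 + 17 = 107057.
Minute boundaries passed: 59; those not divisible by 10: 59 − 5 = 54; dropped labels = 2 × 54 = 108.
Actual frame index = 107057 − 108 = 106949.

106949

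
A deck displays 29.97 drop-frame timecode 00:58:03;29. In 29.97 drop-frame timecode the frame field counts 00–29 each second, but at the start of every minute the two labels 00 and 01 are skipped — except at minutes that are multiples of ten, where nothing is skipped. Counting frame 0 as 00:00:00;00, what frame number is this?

104413

As if non-drop at 30 labels/s: (0 × 3600 + 58 × 60 + 3) × 30 + 29 = 104519.
Minute boundaries passed: 58; those not divisible by 10: 58 − 5 = 53; dropped labels = 2 × 53 = 106.
Actual frame index = 104519 − 106 = 104413.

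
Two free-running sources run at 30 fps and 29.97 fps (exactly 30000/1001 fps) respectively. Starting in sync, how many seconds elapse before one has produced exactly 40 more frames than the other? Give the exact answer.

4004/3 seconds

The gap grows by |30000/1001 − 30| = 30/1001 frames per second.
Time for a 40-frame gap: 40 ÷ (30/1001) = 4004/3 s.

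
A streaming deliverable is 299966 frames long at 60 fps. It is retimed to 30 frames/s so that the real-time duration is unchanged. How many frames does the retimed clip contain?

149983 frames

Target frames = source frames × (target rate / source rate) = 299966 × (30)/(60) = 299966 × 1/2 = 149983.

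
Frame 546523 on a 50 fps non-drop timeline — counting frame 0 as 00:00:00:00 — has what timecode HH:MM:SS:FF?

03:02:10:23

546523 ÷ 50 = 10930 full seconds, remainder 23 frames.
10930 s = 3 h 2 min 10 s.
Timecode: 03:02:10:23.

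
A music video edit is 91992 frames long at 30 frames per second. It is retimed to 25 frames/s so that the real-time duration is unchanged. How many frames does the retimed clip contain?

Frames at target rate = 91992 × (25) / (30) = 76660.

76660 frames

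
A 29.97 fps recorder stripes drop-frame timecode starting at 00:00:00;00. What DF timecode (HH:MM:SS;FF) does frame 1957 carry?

Each 10-minute DF block holds 10 × 60 × 30 − 9 × 2 = 17982 frames. 1957 ÷ 17982 → 0 full blocks, remainder 1957.
Within the partial block the first minute is 1800 frames and each further minute 1798, so 1 further minute boundary passed. Total skipped labels = 18 × 0 + 2 × 1 = 2.
Non-drop label index = 1957 + 2 = 1959; at 30 labels/s that is 00:01:05:09, i.e. DF 00:01:05;09.

00:01:05;09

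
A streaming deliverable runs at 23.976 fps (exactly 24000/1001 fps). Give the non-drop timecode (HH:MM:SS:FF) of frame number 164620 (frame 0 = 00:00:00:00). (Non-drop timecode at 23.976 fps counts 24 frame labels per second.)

01:54:19:04

164620 ÷ 24 = 6859 full seconds, remainder 4 frames.
6859 s = 1 h 54 min 19 s.
Timecode: 01:54:19:04.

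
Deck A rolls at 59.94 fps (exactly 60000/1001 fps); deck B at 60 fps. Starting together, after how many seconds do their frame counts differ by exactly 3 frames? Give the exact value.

50.05 seconds

The gap grows by |60 − 60000/1001| = 60/1001 frames per second.
Time for a 3-frame gap: 3 ÷ (60/1001) = 50.05 s.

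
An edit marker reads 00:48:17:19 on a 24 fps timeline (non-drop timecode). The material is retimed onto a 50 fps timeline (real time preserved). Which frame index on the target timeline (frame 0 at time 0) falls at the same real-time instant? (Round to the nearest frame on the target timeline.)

Source frame index: (0×3600 + 48×60 + 17) × 24 + 19 = 69547.
Real time: 69547 / (24) = 69547/24 s.
Target frame: (69547/24) × (50) = 1738675/12 ≈ 144889.583 → 144890.

frame 144890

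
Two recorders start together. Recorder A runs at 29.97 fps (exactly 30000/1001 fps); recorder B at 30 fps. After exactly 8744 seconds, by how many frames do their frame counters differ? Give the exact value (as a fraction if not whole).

262320/1001 frames

A emits 30000/1001 × 8744 = 262320000/1001 frames; B emits 30 × 8744 = 262320.
Difference = 262320/1001 frames (≈ 262.0579); B is ahead of A.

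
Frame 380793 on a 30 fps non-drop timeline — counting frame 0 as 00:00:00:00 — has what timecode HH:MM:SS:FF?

380793 ÷ 30 = 12693 full seconds, remainder 3 frames.
12693 s = 3 h 31 min 33 s.
Timecode: 03:31:33:03.

03:31:33:03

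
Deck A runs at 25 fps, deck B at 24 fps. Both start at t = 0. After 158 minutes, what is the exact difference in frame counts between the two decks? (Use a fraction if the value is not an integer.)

158 min = 9480 s.
A emits 25 × 9480 = 237000 frames; B emits 24 × 9480 = 227520.
Difference = 9480 frames; B is behind A.

9480 frames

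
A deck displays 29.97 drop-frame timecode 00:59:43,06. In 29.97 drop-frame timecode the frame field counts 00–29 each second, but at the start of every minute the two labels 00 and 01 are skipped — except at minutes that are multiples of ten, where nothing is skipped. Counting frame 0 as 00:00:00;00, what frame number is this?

107388

As if non-drop at 30 labels/s: (0 × 3600 + 59 × 60 + 43) × 30 + 6 = 107496.
Minute boundaries passed: 59; those not divisible by 10: 59 − 5 = 54; dropped labels = 2 × 54 = 108.
Actual frame index = 107496 − 108 = 107388.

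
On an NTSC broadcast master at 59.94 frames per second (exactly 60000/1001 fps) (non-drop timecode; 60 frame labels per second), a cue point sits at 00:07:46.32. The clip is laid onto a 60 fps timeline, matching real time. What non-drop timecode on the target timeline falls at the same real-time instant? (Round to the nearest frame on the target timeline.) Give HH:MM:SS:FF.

00:07:47:00

Source frame index: (0×3600 + 7×60 + 46) × 60 + 32 = 27992.
Real time: 27992 / (60000/1001) = 3502499/7500 s.
Target frame: (3502499/7500) × (60) = 3502499/125 ≈ 28019.992 → 28020.
At 60 labels/s: frame 28020 → 00:07:47:00.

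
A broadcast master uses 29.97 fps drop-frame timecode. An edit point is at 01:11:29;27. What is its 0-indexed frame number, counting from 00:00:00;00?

128569

As if non-drop at 30 labels/s: (1 × 3600 + 11 × 60 + 29) × 30 + 27 = 128697.
Minute boundaries passed: 71; those not divisible by 10: 71 − 7 = 64; dropped labels = 2 × 64 = 128.
Actual frame index = 128697 − 128 = 128569.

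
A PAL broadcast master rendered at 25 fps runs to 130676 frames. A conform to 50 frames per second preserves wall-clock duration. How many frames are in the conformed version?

261352 frames

Target frames = source frames × (target rate / source rate) = 130676 × (50)/(25) = 130676 × 2 = 261352.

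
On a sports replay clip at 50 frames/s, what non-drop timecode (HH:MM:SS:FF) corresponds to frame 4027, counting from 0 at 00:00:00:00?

00:01:20:27

4027 ÷ 50 = 80 full seconds, remainder 27 frames.
80 s = 0 h 1 min 20 s.
Timecode: 00:01:20:27.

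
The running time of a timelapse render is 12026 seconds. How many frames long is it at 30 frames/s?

360780 frames

Frames = 12026 × 30 = 360780.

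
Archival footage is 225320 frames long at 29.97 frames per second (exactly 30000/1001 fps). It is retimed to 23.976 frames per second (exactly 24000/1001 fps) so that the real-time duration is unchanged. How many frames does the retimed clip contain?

180256 frames

Frames at target rate = 225320 × (24000/1001) / (30000/1001) = 180256.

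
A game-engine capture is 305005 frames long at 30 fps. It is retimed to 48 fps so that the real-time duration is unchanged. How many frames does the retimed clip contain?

488008 frames

Target frames = source frames × (target rate / source rate) = 305005 × (48)/(30) = 305005 × 8/5 = 488008.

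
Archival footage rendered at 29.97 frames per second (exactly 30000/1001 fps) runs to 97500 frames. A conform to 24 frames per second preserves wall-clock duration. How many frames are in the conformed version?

78078 frames

Target frames = source frames × (target rate / source rate) = 97500 × (24)/(30000/1001) = 97500 × 1001/1250 = 78078.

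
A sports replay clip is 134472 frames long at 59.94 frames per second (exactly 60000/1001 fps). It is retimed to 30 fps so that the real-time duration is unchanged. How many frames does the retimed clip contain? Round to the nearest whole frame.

Frames at target rate = 134472 × (30) / (60000/1001) = 16825809/250 ≈ 67303.236.
Nearest whole frame: 67303.

67303 frames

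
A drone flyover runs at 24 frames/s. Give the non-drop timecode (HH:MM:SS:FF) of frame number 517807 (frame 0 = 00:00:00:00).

05:59:35:07

517807 ÷ 24 = 21575 full seconds, remainder 7 frames.
21575 s = 5 h 59 min 35 s.
Timecode: 05:59:35:07.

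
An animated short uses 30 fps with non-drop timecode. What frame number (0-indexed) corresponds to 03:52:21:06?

Total seconds to the label: (3 × 3600 + 52 × 60 + 21) = 13941.
Frame index = 13941 × 30 + 6 = 418236.

418236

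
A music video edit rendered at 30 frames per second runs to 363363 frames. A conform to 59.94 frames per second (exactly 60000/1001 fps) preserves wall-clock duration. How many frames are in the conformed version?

726000 frames

Target frames = source frames × (target rate / source rate) = 363363 × (60000/1001)/(30) = 363363 × 2000/1001 = 726000.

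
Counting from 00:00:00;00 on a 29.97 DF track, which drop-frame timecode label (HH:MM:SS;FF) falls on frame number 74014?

Each 10-minute DF block holds 10 × 60 × 30 − 9 × 2 = 17982 frames. 74014 ÷ 17982 → 4 full blocks, remainder 2086.
Within the partial block the first minute is 1800 frames and each further minute 1798, so 1 further minute boundary passed. Total skipped labels = 18 × 4 + 2 × 1 = 74.
Non-drop label index = 74014 + 74 = 74088; at 30 labels/s that is 00:41:09:18, i.e. DF 00:41:09;18.

00:41:09;18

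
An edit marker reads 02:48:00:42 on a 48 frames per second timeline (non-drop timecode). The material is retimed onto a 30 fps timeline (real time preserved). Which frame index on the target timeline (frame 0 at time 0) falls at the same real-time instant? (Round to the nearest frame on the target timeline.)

Source frame index: (2×3600 + 48×60 + 0) × 48 + 42 = 483882.
Real time: 483882 / (48) = 80647/8 s.
Target frame: (80647/8) × (30) = 1209705/4 ≈ 302426.250 → 302426.

frame 302426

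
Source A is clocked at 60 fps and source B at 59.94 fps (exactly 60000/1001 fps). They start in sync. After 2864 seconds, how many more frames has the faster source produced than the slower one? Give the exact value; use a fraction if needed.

171840/1001 frames

A emits 60 × 2864 = 171840 frames; B emits 60000/1001 × 2864 = 171840000/1001.
Difference = 171840/1001 frames (≈ 171.6683); B is behind A.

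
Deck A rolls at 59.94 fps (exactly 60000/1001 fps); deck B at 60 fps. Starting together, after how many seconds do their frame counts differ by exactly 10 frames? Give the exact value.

1001/6 seconds

The gap grows by |60 − 60000/1001| = 60/1001 frames per second.
Time for a 10-frame gap: 10 ÷ (60/1001) = 1001/6 s.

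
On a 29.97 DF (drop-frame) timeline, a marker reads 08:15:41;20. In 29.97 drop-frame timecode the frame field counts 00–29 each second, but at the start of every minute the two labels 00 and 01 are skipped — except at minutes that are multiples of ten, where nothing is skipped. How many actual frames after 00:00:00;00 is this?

891358

Complete 10-minute blocks: 49, each 17982 frames → 881118.
Remaining 5 whole minutes in the current block: 1800 + 4 × 1798 = 8992 frames.
Within the current minute: 41 × 30 + 20 − 2 = 1248 (labels ;00/;01 skipped at this minute). Total = 881118 + 8992 + 1248 = 891358.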